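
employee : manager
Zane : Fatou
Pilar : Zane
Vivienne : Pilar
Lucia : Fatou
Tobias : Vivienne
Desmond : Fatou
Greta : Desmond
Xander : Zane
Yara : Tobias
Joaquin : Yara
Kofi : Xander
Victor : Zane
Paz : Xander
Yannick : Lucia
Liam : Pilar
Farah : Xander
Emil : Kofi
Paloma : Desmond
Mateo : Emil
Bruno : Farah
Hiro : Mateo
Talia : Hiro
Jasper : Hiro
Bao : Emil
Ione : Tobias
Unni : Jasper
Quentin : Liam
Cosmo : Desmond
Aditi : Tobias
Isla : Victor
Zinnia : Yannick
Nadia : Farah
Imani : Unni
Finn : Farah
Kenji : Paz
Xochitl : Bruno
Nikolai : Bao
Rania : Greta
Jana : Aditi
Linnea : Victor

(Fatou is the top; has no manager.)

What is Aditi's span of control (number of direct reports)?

Aditi directly manages Jana. That is 1 direct report.

1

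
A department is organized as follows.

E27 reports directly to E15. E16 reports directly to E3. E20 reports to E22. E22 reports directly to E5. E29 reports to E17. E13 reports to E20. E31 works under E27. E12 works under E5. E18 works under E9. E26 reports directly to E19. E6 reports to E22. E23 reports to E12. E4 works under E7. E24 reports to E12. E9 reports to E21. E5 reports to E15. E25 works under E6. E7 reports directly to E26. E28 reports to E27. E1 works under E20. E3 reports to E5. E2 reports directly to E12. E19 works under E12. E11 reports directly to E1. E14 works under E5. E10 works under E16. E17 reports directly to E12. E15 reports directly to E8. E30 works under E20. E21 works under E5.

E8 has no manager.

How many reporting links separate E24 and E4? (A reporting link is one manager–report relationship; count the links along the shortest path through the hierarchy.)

5

E24 is 1 level below E12, and E4 is 4 levels below E12 (their lowest common manager). The shortest path runs up from E24 to E12 and back down to E4: 1 + 4 = 5 links.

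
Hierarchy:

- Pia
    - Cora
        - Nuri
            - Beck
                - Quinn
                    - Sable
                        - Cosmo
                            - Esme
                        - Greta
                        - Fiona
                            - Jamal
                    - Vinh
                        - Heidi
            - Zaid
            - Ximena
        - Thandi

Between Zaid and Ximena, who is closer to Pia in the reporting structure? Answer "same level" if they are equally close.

Both Zaid and Ximena are 3 levels below Pia.

same level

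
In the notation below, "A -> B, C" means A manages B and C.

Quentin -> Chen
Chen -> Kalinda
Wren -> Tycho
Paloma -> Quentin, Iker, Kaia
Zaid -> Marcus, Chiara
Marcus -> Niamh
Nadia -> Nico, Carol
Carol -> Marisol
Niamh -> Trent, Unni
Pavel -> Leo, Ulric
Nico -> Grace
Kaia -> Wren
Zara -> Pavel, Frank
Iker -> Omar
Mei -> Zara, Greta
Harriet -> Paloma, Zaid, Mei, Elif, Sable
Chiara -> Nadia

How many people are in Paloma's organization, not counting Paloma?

Paloma directly manages Quentin, Iker, Kaia. Under Quentin: Chen, Kalinda (2). Under Iker: Omar (1). Under Kaia: Wren, Tycho (2). So Paloma's organization is 3 direct reports plus everyone under them: 3 + 2 + 3 = 8.

8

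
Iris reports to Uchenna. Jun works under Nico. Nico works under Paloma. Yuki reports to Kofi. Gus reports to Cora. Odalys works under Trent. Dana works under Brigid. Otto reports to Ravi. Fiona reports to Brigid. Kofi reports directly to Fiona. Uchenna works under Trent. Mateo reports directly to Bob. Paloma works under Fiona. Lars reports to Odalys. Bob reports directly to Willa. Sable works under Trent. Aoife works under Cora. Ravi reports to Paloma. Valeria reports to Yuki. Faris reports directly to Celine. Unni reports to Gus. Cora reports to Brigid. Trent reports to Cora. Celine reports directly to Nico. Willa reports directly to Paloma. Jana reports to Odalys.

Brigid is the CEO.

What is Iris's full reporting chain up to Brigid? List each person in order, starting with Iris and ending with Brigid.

Iris reports to Uchenna. Uchenna reports to Trent. Trent reports to Cora. Cora reports to Brigid. Brigid is at the top.

Iris -> Uchenna -> Trent -> Cora -> Brigid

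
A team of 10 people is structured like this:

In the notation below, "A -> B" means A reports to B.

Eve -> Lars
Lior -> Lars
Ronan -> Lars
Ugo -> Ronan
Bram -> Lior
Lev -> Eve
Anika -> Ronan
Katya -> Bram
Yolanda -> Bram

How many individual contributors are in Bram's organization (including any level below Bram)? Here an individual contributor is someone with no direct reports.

The people in Bram's organization with no one reporting to them are Yolanda, Katya. That is 2.

2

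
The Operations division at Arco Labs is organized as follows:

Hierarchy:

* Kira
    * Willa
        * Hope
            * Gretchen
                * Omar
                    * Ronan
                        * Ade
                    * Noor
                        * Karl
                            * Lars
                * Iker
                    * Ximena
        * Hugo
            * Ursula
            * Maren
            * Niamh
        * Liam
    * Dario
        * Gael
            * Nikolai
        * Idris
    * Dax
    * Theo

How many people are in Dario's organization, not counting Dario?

3

Dario directly manages Gael, Idris. Under Gael: Nikolai (1). Idris has no reports. So Dario's organization is 2 direct reports plus everyone under them: 2 + 1 = 3.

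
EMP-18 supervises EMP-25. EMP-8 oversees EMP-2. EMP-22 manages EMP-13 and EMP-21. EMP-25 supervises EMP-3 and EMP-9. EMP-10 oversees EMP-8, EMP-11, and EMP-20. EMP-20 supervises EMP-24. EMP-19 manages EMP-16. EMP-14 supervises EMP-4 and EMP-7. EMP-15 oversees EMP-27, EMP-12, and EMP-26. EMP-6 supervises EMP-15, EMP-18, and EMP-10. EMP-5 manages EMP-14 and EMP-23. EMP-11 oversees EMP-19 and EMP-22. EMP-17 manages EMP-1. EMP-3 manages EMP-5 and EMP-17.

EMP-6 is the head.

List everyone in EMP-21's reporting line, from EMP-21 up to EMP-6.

EMP-21 reports to EMP-22. EMP-22 reports to EMP-11. EMP-11 reports to EMP-10. EMP-10 reports to EMP-6. EMP-6 is at the top.

EMP-21 -> EMP-22 -> EMP-11 -> EMP-10 -> EMP-6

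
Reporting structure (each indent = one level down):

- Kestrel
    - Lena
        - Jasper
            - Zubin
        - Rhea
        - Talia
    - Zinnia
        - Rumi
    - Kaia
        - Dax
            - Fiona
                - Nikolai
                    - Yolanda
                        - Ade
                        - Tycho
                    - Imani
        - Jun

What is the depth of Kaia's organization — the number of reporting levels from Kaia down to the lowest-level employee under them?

The longest chain under Kaia runs Kaia → Dax → Fiona → Nikolai → Yolanda → Tycho, which is 5 levels below Kaia.

5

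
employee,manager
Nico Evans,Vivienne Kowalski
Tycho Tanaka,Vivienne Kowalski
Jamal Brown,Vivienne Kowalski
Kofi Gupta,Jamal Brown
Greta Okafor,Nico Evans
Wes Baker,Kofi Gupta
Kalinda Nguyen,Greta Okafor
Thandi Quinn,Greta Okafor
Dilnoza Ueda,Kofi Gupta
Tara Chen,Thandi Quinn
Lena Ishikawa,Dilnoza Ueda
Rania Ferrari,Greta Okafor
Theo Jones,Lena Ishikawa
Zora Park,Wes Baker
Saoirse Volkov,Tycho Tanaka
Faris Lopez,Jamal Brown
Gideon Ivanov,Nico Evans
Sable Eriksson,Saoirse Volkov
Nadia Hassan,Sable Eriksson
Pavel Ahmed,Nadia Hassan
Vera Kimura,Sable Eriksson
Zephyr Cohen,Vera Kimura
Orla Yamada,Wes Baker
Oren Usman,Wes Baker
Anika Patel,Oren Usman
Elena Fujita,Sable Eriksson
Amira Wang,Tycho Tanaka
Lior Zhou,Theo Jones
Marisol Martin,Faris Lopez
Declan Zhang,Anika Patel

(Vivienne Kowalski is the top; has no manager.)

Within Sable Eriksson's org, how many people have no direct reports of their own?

The people in Sable Eriksson's organization with no one reporting to them are Elena Fujita, Zephyr Cohen, Pavel Ahmed. That is 3.

3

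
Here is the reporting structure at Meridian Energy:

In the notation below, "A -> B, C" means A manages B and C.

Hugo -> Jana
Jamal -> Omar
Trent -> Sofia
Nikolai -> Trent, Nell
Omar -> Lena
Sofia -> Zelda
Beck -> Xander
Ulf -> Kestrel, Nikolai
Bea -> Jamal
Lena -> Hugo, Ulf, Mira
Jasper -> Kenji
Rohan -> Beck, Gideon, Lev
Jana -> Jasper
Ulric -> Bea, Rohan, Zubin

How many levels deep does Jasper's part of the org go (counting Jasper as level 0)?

The longest chain under Jasper runs Jasper → Kenji, which is 1 level below Jasper.

1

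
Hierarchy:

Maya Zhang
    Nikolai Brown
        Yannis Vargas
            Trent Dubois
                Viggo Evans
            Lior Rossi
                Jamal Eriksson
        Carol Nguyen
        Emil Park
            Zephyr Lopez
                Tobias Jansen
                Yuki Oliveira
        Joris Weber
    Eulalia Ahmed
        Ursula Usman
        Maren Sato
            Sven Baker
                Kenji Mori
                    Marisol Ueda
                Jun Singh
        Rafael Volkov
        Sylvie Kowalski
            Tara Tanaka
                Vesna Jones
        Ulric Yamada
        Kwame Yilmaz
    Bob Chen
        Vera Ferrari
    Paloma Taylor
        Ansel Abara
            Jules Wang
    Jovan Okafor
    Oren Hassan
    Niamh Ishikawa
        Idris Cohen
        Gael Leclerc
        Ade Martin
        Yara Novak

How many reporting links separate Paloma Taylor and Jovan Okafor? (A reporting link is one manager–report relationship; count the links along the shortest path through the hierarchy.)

2

Paloma Taylor is 1 level below Maya Zhang, and Jovan Okafor is 1 level below Maya Zhang (their lowest common manager). The shortest path runs up from Paloma Taylor to Maya Zhang and back down to Jovan Okafor: 1 + 1 = 2 links.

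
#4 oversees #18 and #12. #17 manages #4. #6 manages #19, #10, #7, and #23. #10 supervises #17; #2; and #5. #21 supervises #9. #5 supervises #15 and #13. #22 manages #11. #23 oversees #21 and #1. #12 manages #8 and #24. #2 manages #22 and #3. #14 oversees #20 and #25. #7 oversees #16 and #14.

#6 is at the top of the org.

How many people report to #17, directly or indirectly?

5

#17 directly manages #4. Under #4: #18, #12, #8, #24 (4). That's 5 in total.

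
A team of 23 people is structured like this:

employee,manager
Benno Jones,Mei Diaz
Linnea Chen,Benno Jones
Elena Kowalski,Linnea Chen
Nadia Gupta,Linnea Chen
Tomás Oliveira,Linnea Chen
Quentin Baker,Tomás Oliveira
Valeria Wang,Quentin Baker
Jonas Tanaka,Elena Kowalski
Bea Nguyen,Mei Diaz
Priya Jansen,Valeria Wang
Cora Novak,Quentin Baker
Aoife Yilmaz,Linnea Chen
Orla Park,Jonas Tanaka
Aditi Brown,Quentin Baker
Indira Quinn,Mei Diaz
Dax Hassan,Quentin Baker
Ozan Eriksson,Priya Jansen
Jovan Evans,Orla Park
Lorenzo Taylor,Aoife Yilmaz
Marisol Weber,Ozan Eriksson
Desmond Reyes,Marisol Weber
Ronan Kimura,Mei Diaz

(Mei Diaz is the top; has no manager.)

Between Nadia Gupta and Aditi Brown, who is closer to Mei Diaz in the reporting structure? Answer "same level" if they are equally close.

Nadia Gupta

Nadia Gupta is 3 levels below Mei Diaz; Aditi Brown is 5. Nadia Gupta is higher.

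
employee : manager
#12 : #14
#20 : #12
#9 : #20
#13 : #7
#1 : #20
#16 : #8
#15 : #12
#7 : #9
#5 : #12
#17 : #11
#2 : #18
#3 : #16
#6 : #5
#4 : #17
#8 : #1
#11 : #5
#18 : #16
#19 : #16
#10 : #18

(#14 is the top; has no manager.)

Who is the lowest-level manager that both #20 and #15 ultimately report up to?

#12

#20's chain of managers is #12, #14. #15's chain of managers is #12, #14. The first manager that appears in both chains is #12.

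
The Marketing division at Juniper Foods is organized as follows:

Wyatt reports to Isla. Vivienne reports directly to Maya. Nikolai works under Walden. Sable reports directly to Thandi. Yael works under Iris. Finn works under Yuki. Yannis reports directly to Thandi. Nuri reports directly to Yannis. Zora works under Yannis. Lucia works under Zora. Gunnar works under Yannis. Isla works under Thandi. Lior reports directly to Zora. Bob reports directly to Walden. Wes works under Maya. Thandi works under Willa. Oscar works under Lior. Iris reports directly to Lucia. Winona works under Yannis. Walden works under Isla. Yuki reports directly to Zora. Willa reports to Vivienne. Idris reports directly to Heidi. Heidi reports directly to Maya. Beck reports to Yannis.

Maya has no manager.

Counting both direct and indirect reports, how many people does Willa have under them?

Willa directly manages Thandi. Under Thandi: Isla, Wyatt, Walden, Nikolai, Bob, Sable, Yannis, Gunnar, Nuri, Winona, Zora, Lior, Oscar, Lucia, Iris, Yael, Yuki, Finn, Beck (19). That's 20 in total.

20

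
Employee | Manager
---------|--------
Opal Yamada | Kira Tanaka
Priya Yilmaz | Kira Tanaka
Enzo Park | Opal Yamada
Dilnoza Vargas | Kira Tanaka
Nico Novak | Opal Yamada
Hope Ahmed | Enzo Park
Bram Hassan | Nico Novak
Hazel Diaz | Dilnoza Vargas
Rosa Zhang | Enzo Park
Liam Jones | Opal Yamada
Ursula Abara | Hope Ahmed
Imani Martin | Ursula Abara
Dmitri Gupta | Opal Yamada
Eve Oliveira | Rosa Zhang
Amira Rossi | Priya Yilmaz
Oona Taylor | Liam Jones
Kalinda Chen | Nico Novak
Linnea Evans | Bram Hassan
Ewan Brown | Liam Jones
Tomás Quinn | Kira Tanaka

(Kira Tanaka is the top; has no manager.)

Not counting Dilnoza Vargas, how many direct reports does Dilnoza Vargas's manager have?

Dilnoza Vargas reports to Kira Tanaka. Kira Tanaka's other direct reports are Opal Yamada, Priya Yilmaz, Tomás Quinn — 3 peers.

3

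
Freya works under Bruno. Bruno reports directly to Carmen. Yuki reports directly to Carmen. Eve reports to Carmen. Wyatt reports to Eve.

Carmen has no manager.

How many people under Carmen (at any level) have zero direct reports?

3

The people in Carmen's organization with no one reporting to them are Yuki, Wyatt, Freya. That is 3.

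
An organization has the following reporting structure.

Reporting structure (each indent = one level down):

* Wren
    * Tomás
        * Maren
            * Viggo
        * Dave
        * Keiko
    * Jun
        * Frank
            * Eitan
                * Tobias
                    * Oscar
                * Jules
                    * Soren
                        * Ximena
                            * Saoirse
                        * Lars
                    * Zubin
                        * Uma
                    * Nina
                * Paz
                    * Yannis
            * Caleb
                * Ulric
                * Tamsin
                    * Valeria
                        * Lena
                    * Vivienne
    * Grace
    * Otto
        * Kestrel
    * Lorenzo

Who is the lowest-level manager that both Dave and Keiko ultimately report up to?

Tomás

Dave's chain of managers is Tomás, Wren. Keiko's chain of managers is Tomás, Wren. The first manager that appears in both chains is Tomás.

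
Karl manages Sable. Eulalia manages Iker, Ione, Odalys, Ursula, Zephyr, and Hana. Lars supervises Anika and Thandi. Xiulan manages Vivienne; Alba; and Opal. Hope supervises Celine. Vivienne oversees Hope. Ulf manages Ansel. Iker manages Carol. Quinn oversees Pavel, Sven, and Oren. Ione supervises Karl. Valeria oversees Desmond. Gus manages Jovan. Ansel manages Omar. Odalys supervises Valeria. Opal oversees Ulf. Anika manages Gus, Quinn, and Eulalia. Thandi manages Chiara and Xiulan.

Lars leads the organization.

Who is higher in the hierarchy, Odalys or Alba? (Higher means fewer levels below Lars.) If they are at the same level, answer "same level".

Both Odalys and Alba are 3 levels below Lars.

same level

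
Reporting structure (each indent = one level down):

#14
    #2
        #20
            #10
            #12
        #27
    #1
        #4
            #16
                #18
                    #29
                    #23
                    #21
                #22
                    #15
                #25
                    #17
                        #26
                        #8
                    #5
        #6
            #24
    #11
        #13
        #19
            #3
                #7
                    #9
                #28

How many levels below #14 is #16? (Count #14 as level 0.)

Chain from #16 up to #14: #16 → #4 → #1 → #14. That is 3 steps up, so #16 is 3 levels below #14.

3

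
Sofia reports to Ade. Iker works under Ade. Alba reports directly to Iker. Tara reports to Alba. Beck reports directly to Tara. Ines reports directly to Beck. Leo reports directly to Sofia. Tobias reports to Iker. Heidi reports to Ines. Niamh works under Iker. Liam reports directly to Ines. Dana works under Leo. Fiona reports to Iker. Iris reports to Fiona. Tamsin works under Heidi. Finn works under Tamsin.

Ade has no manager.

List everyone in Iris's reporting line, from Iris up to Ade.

Iris -> Fiona -> Iker -> Ade

Iris reports to Fiona. Fiona reports to Iker. Iker reports to Ade. Ade is at the top.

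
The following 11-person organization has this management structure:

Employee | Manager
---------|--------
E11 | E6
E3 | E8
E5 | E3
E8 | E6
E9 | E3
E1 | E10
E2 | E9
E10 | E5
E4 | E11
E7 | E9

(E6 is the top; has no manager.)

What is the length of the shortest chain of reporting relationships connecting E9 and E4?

E9 is 3 levels below E6, and E4 is 2 levels below E6 (their lowest common manager). The shortest path runs up from E9 to E6 and back down to E4: 3 + 2 = 5 links.

5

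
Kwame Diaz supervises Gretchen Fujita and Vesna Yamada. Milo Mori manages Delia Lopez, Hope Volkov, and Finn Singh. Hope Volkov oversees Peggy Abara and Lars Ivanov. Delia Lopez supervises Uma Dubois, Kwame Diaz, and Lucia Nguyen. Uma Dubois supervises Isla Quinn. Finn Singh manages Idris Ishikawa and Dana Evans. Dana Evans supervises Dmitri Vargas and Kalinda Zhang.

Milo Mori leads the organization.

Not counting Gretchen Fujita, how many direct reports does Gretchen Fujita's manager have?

Gretchen Fujita reports to Kwame Diaz. Kwame Diaz's other direct reports are Vesna Yamada — 1 peer.

1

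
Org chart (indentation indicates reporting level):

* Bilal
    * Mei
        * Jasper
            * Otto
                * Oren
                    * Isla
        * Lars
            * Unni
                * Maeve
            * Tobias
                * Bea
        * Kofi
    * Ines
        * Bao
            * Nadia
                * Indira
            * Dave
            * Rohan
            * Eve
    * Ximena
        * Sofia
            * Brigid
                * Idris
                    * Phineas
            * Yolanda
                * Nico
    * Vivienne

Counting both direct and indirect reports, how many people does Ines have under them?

Ines directly manages Bao. Under Bao: Eve, Rohan, Dave, Nadia, Indira (5). That's 6 in total.

6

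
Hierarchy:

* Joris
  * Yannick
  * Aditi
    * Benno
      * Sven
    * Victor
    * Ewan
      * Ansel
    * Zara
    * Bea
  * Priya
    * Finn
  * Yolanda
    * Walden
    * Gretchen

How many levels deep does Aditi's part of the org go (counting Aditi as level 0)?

The longest chain under Aditi runs Aditi → Ewan → Ansel, which is 2 levels below Aditi.

2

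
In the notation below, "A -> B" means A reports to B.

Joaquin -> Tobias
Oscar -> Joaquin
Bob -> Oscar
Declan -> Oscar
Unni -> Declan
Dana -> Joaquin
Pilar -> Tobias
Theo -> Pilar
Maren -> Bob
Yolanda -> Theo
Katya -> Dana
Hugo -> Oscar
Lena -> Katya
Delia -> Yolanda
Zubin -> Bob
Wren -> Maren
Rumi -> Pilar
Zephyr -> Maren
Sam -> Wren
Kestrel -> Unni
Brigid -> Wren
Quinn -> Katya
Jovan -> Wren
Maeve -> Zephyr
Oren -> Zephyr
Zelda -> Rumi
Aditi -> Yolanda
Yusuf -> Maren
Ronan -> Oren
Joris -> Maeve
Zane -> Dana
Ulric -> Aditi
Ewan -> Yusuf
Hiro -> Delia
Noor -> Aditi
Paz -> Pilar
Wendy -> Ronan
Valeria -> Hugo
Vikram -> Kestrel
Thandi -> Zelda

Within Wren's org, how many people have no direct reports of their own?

The people in Wren's organization with no one reporting to them are Jovan, Brigid, Sam. That is 3.

3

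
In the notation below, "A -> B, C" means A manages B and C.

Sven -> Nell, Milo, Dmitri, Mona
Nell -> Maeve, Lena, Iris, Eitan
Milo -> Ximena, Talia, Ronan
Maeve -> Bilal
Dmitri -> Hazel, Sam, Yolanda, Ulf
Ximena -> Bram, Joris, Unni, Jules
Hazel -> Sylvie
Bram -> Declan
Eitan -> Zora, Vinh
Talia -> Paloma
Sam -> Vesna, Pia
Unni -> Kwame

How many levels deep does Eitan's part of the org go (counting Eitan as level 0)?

The longest chain under Eitan runs Eitan → Vinh, which is 1 level below Eitan.

1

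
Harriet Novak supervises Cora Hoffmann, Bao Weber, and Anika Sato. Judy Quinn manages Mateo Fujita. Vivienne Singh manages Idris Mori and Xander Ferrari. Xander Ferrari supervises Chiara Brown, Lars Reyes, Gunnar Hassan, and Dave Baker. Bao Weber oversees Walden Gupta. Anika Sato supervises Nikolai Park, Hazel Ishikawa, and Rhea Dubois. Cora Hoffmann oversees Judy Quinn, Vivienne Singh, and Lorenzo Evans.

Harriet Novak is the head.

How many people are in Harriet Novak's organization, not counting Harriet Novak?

17

Harriet Novak directly manages Cora Hoffmann, Bao Weber, Anika Sato. Under Cora Hoffmann: Lorenzo Evans, Vivienne Singh, Xander Ferrari, Dave Baker, Gunnar Hassan, Lars Reyes, Chiara Brown, Idris Mori, Judy Quinn, Mateo Fujita (10). Under Bao Weber: Walden Gupta (1). Under Anika Sato: Hazel Ishikawa, Rhea Dubois, Nikolai Park (3). So Harriet Novak's organization is 3 direct reports plus everyone under them: 11 + 2 + 4 = 17.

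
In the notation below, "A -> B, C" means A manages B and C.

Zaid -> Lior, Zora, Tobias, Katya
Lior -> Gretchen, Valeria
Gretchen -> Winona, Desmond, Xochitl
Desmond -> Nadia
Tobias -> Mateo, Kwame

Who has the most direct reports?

Zaid

Direct-report counts: Zaid has 4; Tobias has 2; Lior has 2; Gretchen has 3; Desmond has 1. The largest is 4, held by Zaid.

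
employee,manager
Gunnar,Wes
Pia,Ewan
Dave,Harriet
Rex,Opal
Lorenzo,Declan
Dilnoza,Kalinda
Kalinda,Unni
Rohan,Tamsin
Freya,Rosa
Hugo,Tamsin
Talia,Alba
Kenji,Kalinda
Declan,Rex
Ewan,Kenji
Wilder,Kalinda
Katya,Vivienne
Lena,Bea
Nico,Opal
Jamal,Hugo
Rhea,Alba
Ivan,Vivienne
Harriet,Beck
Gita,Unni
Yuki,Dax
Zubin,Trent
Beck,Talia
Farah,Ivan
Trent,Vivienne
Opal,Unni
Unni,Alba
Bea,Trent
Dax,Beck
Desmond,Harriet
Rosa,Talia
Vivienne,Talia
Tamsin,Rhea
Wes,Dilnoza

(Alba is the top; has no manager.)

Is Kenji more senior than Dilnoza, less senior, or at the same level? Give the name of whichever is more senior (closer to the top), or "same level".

Both Kenji and Dilnoza are 3 levels below Alba.

same level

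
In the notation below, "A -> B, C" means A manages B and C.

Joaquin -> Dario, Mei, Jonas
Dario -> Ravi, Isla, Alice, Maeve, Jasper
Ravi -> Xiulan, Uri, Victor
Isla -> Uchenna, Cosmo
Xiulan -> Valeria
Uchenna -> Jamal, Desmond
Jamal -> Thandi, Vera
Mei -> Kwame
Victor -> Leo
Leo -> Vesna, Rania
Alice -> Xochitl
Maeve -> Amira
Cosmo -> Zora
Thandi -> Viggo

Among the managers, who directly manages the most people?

Dario

Direct-report counts: Joaquin has 3; Mei has 1; Dario has 5; Maeve has 1; Alice has 1; Isla has 2; Cosmo has 1; Uchenna has 2; Jamal has 2; Thandi has 1; Ravi has 3; Victor has 1; Leo has 2; Xiulan has 1. The largest is 5, held by Dario.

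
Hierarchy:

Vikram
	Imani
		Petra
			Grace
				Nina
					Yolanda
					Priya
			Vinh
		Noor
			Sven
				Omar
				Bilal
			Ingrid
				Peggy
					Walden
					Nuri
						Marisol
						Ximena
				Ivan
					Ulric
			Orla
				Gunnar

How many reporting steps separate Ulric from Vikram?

Chain from Ulric up to Vikram: Ulric → Ivan → Ingrid → Noor → Imani → Vikram. That is 5 steps up, so Ulric is 5 levels below Vikram.

5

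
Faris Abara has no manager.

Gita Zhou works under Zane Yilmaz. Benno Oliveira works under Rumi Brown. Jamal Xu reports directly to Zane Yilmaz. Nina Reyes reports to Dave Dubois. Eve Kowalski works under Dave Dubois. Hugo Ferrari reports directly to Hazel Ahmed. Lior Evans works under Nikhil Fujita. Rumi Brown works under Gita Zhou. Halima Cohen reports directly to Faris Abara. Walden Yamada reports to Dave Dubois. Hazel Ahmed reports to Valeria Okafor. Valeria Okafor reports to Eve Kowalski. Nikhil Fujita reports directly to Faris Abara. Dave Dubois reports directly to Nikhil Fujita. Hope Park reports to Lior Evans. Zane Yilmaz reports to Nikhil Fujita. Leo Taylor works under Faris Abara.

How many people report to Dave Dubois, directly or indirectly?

6

Dave Dubois directly manages Eve Kowalski, Walden Yamada, Nina Reyes. Under Eve Kowalski: Valeria Okafor, Hazel Ahmed, Hugo Ferrari (3). Walden Yamada has no reports. Nina Reyes has no reports. So Dave Dubois's organization is 3 direct reports plus everyone under them: 4 + 1 + 1 = 6.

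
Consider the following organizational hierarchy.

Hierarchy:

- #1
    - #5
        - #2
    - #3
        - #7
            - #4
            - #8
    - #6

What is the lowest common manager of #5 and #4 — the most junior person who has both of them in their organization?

#5's chain of managers is #1. #4's chain of managers is #7, #3, #1. The first manager that appears in both chains is #1.

#1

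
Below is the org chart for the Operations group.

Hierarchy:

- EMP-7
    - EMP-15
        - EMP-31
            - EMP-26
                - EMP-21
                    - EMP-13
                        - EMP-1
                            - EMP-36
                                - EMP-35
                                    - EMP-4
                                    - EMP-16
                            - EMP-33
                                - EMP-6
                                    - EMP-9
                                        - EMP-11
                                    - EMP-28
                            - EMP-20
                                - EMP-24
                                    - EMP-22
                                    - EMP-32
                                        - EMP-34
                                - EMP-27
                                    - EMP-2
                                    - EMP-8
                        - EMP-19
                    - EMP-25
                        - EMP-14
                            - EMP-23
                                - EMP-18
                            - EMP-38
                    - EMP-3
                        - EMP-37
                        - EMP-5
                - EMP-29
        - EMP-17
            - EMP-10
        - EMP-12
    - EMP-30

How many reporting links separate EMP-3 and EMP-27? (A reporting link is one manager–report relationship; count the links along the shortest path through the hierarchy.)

EMP-3 is 1 level below EMP-21, and EMP-27 is 4 levels below EMP-21 (their lowest common manager). The shortest path runs up from EMP-3 to EMP-21 and back down to EMP-27: 1 + 4 = 5 links.

5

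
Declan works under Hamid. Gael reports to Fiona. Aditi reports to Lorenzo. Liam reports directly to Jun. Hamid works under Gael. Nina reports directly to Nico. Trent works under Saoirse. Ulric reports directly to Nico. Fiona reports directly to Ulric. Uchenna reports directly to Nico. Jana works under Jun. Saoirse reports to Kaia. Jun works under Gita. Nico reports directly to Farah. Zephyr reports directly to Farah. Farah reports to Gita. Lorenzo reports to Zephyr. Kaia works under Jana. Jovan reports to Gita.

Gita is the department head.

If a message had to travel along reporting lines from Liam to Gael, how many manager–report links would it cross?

7

Liam is 2 levels below Gita, and Gael is 5 levels below Gita (their lowest common manager). The shortest path runs up from Liam to Gita and back down to Gael: 2 + 5 = 7 links.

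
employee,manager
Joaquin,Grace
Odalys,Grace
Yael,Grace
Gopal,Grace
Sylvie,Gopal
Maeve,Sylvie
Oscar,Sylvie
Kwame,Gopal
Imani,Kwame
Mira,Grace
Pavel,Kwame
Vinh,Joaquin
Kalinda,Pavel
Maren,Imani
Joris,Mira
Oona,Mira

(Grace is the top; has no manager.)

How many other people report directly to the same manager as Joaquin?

Joaquin reports to Grace. Grace's other direct reports are Odalys, Yael, Gopal, Mira — 4 peers.

4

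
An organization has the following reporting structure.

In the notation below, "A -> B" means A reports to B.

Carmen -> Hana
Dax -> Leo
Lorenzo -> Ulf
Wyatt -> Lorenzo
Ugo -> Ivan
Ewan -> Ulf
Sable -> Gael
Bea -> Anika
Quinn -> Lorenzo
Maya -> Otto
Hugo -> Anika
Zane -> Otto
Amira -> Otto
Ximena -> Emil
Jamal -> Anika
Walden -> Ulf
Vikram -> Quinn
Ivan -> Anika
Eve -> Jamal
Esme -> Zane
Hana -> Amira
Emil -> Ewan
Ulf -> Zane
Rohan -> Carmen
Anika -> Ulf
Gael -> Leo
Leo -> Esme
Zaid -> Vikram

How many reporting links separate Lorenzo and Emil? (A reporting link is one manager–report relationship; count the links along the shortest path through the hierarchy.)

Lorenzo is 1 level below Ulf, and Emil is 2 levels below Ulf (their lowest common manager). The shortest path runs up from Lorenzo to Ulf and back down to Emil: 1 + 2 = 3 links.

3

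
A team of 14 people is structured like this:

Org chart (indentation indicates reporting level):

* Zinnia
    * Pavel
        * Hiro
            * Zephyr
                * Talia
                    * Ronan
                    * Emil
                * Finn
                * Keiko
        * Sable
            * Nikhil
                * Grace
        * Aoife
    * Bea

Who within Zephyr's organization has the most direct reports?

Direct-report counts within Zephyr's organization: Zephyr has 3; Talia has 2. The largest is 3, held by Zephyr.

Zephyr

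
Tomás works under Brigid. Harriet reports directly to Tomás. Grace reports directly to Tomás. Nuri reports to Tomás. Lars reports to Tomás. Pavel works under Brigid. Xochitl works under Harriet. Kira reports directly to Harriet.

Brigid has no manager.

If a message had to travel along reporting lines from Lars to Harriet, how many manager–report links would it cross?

Lars is 1 level below Tomás, and Harriet is 1 level below Tomás (their lowest common manager). The shortest path runs up from Lars to Tomás and back down to Harriet: 1 + 1 = 2 links.

2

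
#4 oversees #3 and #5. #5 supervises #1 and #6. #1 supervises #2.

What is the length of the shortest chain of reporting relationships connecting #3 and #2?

#3 is 1 level below #4, and #2 is 3 levels below #4 (their lowest common manager). The shortest path runs up from #3 to #4 and back down to #2: 1 + 3 = 4 links.

4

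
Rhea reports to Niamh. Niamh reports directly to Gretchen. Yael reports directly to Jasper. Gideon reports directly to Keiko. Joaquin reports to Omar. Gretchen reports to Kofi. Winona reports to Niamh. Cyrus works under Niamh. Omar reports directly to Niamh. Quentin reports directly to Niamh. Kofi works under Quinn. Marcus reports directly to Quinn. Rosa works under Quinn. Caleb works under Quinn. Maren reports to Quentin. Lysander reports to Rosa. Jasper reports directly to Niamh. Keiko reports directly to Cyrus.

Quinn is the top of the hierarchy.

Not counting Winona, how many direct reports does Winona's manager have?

Winona reports to Niamh. Niamh's other direct reports are Jasper, Omar, Quentin, Cyrus, Rhea — 5 peers.

5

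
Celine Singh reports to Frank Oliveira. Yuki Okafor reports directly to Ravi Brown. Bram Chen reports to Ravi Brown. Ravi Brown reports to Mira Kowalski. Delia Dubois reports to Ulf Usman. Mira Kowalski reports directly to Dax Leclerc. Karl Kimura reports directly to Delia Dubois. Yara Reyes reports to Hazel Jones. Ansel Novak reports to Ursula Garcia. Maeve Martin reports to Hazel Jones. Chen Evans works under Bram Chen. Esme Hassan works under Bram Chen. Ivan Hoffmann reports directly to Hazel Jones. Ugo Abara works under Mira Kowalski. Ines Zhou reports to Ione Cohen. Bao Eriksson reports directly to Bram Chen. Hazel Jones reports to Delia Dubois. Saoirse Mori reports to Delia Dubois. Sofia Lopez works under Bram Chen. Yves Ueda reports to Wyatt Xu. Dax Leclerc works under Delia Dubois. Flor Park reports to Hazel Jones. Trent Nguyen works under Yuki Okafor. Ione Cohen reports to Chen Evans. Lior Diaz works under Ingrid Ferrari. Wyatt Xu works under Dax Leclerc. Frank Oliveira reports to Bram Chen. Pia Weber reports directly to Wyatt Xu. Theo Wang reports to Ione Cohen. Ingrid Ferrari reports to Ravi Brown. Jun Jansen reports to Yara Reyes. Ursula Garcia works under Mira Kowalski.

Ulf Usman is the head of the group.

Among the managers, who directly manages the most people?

Bram Chen

Direct-report counts: Ulf Usman has 1; Delia Dubois has 4; Hazel Jones has 4; Yara Reyes has 1; Dax Leclerc has 2; Mira Kowalski has 3; Ursula Garcia has 1; Ravi Brown has 3; Ingrid Ferrari has 1; Yuki Okafor has 1; Bram Chen has 5; Frank Oliveira has 1; Chen Evans has 1; Ione Cohen has 2; Wyatt Xu has 2. The largest is 5, held by Bram Chen.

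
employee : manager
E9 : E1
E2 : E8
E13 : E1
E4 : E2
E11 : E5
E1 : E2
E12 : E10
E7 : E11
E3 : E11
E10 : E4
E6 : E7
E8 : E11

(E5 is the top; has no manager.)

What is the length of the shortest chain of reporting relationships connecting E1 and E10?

3

E1 is 1 level below E2, and E10 is 2 levels below E2 (their lowest common manager). The shortest path runs up from E1 to E2 and back down to E10: 1 + 2 = 3 links.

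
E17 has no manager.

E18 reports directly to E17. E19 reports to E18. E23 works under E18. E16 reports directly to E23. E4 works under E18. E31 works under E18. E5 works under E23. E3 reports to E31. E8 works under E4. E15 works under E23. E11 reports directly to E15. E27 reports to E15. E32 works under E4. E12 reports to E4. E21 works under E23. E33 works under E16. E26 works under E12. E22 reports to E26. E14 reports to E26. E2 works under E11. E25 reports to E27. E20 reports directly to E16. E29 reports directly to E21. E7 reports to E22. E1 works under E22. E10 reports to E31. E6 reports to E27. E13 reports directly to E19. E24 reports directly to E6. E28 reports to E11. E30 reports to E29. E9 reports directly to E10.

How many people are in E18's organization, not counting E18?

31

E18 directly manages E19, E23, E4, E31. Under E19: E13 (1). Under E23: E21, E29, E30, E15, E27, E6, E24, E25, E11, E28, E2, E5, E16, E20, E33 (15). Under E4: E12, E26, E14, E22, E1, E7, E32, E8 (8). Under E31: E10, E9, E3 (3). So E18's organization is 4 direct reports plus everyone under them: 2 + 16 + 9 + 4 = 31.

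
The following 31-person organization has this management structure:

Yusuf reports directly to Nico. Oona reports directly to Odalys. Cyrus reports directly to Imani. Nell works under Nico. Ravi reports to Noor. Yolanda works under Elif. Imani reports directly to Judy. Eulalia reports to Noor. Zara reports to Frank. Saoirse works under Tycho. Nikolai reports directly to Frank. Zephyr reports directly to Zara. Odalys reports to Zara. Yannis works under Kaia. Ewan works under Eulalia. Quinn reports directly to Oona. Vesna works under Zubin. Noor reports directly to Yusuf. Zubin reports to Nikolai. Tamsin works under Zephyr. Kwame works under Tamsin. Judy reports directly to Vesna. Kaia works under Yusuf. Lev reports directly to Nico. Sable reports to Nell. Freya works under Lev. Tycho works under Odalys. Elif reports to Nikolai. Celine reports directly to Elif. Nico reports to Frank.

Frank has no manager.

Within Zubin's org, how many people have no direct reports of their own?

The only person in Zubin's organization with no one reporting to them is Cyrus. That is 1.

1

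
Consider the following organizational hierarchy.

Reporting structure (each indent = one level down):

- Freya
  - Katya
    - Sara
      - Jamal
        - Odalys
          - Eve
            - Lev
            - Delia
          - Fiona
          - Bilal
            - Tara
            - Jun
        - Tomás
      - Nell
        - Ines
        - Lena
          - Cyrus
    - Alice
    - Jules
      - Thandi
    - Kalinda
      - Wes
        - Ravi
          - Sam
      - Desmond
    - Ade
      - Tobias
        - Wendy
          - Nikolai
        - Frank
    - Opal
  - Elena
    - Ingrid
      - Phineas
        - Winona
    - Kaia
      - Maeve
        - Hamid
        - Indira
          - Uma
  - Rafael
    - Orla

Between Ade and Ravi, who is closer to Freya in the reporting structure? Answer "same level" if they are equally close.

Ade

Ade is 2 levels below Freya; Ravi is 4. Ade is higher.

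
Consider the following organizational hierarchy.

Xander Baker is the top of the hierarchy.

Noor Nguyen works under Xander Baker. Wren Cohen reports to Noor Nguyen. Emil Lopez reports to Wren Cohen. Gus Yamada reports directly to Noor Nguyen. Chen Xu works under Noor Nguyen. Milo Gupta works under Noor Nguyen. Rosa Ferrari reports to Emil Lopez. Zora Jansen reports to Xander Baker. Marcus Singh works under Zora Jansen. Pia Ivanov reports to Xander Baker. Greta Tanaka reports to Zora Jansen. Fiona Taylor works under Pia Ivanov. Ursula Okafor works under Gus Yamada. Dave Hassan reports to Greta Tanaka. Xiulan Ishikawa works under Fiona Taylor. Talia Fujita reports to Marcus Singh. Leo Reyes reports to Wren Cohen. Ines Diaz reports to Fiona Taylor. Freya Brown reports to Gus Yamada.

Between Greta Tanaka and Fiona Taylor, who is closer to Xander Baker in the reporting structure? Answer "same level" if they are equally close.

same level

Both Greta Tanaka and Fiona Taylor are 2 levels below Xander Baker.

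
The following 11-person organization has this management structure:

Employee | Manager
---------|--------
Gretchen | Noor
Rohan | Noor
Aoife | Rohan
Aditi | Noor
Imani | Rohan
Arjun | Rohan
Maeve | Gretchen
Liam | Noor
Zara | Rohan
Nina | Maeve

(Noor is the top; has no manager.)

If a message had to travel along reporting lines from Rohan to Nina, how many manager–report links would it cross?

4

Rohan is 1 level below Noor, and Nina is 3 levels below Noor (their lowest common manager). The shortest path runs up from Rohan to Noor and back down to Nina: 1 + 3 = 4 links.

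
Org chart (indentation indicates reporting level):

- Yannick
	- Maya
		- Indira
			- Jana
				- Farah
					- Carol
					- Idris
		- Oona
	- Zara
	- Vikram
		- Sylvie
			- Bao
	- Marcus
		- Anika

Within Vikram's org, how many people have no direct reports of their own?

The only person in Vikram's organization with no one reporting to them is Bao. That is 1.

1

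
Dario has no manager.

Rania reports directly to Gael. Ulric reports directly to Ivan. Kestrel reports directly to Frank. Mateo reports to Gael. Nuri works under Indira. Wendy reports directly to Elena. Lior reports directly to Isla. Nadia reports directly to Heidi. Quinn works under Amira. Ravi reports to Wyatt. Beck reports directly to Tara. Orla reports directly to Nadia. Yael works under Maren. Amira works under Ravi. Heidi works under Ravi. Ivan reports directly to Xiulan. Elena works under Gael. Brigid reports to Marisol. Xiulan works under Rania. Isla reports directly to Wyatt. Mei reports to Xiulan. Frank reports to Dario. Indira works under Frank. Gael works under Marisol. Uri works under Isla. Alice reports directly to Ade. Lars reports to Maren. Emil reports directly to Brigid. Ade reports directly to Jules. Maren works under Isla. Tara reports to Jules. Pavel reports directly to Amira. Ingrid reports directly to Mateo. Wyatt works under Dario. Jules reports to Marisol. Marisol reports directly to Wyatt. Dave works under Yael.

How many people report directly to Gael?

Gael directly manages Mateo, Elena, Rania. That is 3 direct reports.

3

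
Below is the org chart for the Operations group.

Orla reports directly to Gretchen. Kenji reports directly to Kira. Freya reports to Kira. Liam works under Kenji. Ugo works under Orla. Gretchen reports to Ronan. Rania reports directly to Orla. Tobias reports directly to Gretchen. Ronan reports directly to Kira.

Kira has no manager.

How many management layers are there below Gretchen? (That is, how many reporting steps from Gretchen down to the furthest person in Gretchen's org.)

2

The longest chain under Gretchen runs Gretchen → Orla → Ugo, which is 2 levels below Gretchen.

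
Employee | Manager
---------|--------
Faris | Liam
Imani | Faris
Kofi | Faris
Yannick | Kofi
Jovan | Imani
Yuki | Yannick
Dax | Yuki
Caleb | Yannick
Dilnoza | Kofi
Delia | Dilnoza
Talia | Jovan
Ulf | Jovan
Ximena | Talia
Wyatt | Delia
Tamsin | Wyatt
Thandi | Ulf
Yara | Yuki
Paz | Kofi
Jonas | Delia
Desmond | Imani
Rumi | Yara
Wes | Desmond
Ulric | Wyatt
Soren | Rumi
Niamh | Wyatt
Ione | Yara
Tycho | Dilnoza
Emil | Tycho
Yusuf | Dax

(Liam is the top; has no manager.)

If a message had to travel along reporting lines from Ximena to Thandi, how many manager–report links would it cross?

4

Ximena is 2 levels below Jovan, and Thandi is 2 levels below Jovan (their lowest common manager). The shortest path runs up from Ximena to Jovan and back down to Thandi: 2 + 2 = 4 links.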